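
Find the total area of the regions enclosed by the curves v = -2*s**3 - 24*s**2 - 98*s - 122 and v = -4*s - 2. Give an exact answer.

1

Set the curves equal: -2*s**3 - 24*s**2 - 98*s - 122 = -4*s - 2, so -2*s**3 - 24*s**2 - 94*s - 120 = 0, which factors as -2*(s + 3)*(s + 4)*(s + 5) = 0. The curves meet at s = -5, -4, -3.
On [-5, -4], v = -4*s - 2 is on top; that piece has area ∫[-5,-4] (-(-2*s**3 - 24*s**2 - 94*s - 120)) ds = 1/2.
On [-4, -3], v = -2*s**3 - 24*s**2 - 98*s - 122 is on top; that piece has area ∫[-4,-3] (-2*s**3 - 24*s**2 - 94*s - 120) ds = 1/2.
Total enclosed area = 1/2 + 1/2 = 1.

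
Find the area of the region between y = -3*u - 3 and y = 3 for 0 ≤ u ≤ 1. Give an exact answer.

15/2

On [0, 1], (-3*u - 3) - (3) = -3*u - 6 is ≤ 0 throughout, so the area is a single integral of |-3*u - 6|.
∫[0,1] (-3*u - 6) du = -15/2; the area of that piece is 15/2.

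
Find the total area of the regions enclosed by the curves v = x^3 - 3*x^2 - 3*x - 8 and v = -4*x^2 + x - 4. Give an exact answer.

Set the curves equal: x^3 - 3*x^2 - 3*x - 8 = -4*x^2 + x - 4, so x^3 + x^2 - 4*x - 4 = 0, which factors as (x - 2)*(x + 1)*(x + 2) = 0. The curves meet at x = -2, -1, 2.
On [-2, -1], v = x^3 - 3*x^2 - 3*x - 8 is on top; that piece has area ∫[-2,-1] (x^3 + x^2 - 4*x - 4) dx = 7/12.
On [-1, 2], v = -4*x^2 + x - 4 is on top; that piece has area ∫[-1,2] (-(x^3 + x^2 - 4*x - 4)) dx = 45/4.
Total enclosed area = 7/12 + 45/4 = 71/6.

71/6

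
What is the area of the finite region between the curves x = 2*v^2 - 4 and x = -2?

Both boundary curves give x as a function of v, so integrate with respect to v. Setting them equal: 2*v^2 - 2 = 0, i.e. 2*(v - 1)*(v + 1) = 0, so they meet at v = -1, 1.
For v in [-1, 1], x = 2*v^2 - 4 is on the left; area = ∫[-1,1] (-(2*v^2 - 2)) dv = 8/3.

8/3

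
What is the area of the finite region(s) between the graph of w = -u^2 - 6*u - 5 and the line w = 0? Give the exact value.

32/3

The curve meets the u-axis where -u^2 - 6*u - 5 = 0, i.e. -(u + 1)*(u + 5) = 0, at u = -5, -1.
On [-5, -1] the curve lies above the axis; ∫[-5,-1] (-u^2 - 6*u - 5) du = 32/3, giving area 32/3.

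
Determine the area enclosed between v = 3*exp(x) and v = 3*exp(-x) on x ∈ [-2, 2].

The difference (3*exp(x)) - (3*exp(-x)) = 3*exp(x) - 3*exp(-x) changes sign at x = 0 inside [-2, 2], so split the integral there.
∫[-2,0] (3*exp(x) - 3*exp(-x)) dx = -3*exp(2) - 3*exp(-2) + 6; the area of that piece is -6 + 3*exp(-2) + 3*exp(2).
∫[0,2] (3*exp(x) - 3*exp(-x)) dx = -6 + 3*exp(-2) + 3*exp(2).
Total area = (-6 + 3*exp(-2) + 3*exp(2)) + (-6 + 3*exp(-2) + 3*exp(2)) = -12 + 6*exp(-2) + 6*exp(2).

-12 + 6*exp(-2) + 6*exp(2)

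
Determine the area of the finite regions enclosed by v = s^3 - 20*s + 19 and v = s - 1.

Set the curves equal: s^3 - 20*s + 19 = s - 1, so s^3 - 21*s + 20 = 0, which factors as (s - 4)*(s - 1)*(s + 5) = 0. The curves meet at s = -5, 1, 4.
On [-5, 1], v = s^3 - 20*s + 19 is on top; that piece has area ∫[-5,1] (s^3 - 21*s + 20) ds = 216.
On [1, 4], v = s - 1 is on top; that piece has area ∫[1,4] (-(s^3 - 21*s + 20)) ds = 135/4.
Total enclosed area = 216 + 135/4 = 999/4.

999/4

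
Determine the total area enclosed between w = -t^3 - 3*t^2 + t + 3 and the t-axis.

The curve meets the t-axis where -t^3 - 3*t^2 + t + 3 = 0, i.e. -(t - 1)*(t + 1)*(t + 3) = 0, at t = -3, -1, 1.
On [-3, -1] the curve lies below the axis; ∫[-3,-1] (-t^3 - 3*t^2 + t + 3) dt = -4, giving area 4.
On [-1, 1] the curve lies above the axis; ∫[-1,1] (-t^3 - 3*t^2 + t + 3) dt = 4, giving area 4.
Total area = 4 + 4 = 8.

8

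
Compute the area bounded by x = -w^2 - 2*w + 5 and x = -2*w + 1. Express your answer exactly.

32/3

Both boundary curves give x as a function of w, so integrate with respect to w. Setting them equal: -w^2 + 4 = 0, i.e. -(w - 2)*(w + 2) = 0, so they meet at w = -2, 2.
For w in [-2, 2], x = -w^2 - 2*w + 5 is on the right; area = ∫[-2,2] (-w^2 + 4) dw = 32/3.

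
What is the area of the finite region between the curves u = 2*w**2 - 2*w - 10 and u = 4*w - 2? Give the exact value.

Both boundary curves give u as a function of w, so integrate with respect to w. Setting them equal: 2*w**2 - 6*w - 8 = 0, i.e. 2*(w - 4)*(w + 1) = 0, so they meet at w = -1, 4.
For w in [-1, 4], u = 2*w**2 - 2*w - 10 is on the left; area = ∫[-1,4] (-(2*w**2 - 6*w - 8)) dw = 125/3.

125/3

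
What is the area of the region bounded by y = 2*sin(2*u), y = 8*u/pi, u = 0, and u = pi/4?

On [0, pi/4], (2*sin(2*u)) - (8*u/pi) = -8*u/pi + 2*sin(2*u) is ≥ 0 throughout, so the area is a single integral of |-8*u/pi + 2*sin(2*u)|.
∫[0,pi/4] (-8*u/pi + 2*sin(2*u)) du = 1 - pi/4.

1 - pi/4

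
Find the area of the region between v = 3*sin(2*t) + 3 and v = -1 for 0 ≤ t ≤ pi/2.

3 + 2*pi

On [0, pi/2], (3*sin(2*t) + 3) - (-1) = 3*sin(2*t) + 4 is ≥ 0 throughout, so the area is a single integral of |3*sin(2*t) + 4|.
∫[0,pi/2] (3*sin(2*t) + 4) dt = 3 + 2*pi.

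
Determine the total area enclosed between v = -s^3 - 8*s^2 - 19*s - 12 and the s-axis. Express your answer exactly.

37/12

The curve meets the s-axis where -s^3 - 8*s^2 - 19*s - 12 = 0, i.e. -(s + 1)*(s + 3)*(s + 4) = 0, at s = -4, -3, -1.
On [-4, -3] the curve lies below the axis; ∫[-4,-3] (-s^3 - 8*s^2 - 19*s - 12) ds = -5/12, giving area 5/12.
On [-3, -1] the curve lies above the axis; ∫[-3,-1] (-s^3 - 8*s^2 - 19*s - 12) ds = 8/3, giving area 8/3.
Total area = 5/12 + 8/3 = 37/12.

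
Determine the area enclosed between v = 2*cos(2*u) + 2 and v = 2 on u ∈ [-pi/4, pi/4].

2

On [-pi/4, pi/4], (2*cos(2*u) + 2) - (2) = 2*cos(2*u) is ≥ 0 throughout, so the area is a single integral of |2*cos(2*u)|.
∫[-pi/4,pi/4] (2*cos(2*u)) du = 2.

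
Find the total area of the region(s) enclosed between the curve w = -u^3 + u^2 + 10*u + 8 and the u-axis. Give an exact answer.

The curve meets the u-axis where -u^3 + u^2 + 10*u + 8 = 0, i.e. -(u - 4)*(u + 1)*(u + 2) = 0, at u = -2, -1, 4.
On [-2, -1] the curve lies below the axis; ∫[-2,-1] (-u^3 + u^2 + 10*u + 8) du = -11/12, giving area 11/12.
On [-1, 4] the curve lies above the axis; ∫[-1,4] (-u^3 + u^2 + 10*u + 8) du = 875/12, giving area 875/12.
Total area = 11/12 + 875/12 = 443/6.

443/6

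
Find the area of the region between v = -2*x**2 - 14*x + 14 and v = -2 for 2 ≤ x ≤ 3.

95/3

On [2, 3], (-2*x**2 - 14*x + 14) - (-2) = -2*x**2 - 14*x + 16 is ≤ 0 throughout, so the area is a single integral of |-2*x**2 - 14*x + 16|.
∫[2,3] (-2*x**2 - 14*x + 16) dx = -95/3; the area of that piece is 95/3.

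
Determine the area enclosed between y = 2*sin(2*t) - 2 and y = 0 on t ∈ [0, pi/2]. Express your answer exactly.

-2 + pi

On [0, pi/2], (2*sin(2*t) - 2) - (0) = 2*sin(2*t) - 2 is ≤ 0 throughout, so the area is a single integral of |2*sin(2*t) - 2|.
∫[0,pi/2] (2*sin(2*t) - 2) dt = 2 - pi; the area of that piece is -2 + pi.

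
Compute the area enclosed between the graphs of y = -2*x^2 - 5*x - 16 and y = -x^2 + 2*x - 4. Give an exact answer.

Set the curves equal: -2*x^2 - 5*x - 16 = -x^2 + 2*x - 4, so -x^2 - 7*x - 12 = 0, which factors as -(x + 3)*(x + 4) = 0. The curves meet at x = -4, -3.
On [-4, -3], y = -2*x^2 - 5*x - 16 is on top; that piece has area ∫[-4,-3] (-x^2 - 7*x - 12) dx = 1/6.

1/6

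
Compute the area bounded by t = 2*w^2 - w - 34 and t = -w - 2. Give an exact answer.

Both boundary curves give t as a function of w, so integrate with respect to w. Setting them equal: 2*w^2 - 32 = 0, i.e. 2*(w - 4)*(w + 4) = 0, so they meet at w = -4, 4.
For w in [-4, 4], t = 2*w^2 - w - 34 is on the left; area = ∫[-4,4] (-(2*w^2 - 32)) dw = 512/3.

512/3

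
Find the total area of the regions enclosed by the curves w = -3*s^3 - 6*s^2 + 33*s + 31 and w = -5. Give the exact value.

Set the curves equal: -3*s^3 - 6*s^2 + 33*s + 31 = -5, so -3*s^3 - 6*s^2 + 33*s + 36 = 0, which factors as -3*(s - 3)*(s + 1)*(s + 4) = 0. The curves meet at s = -4, -1, 3.
On [-4, -1], w = -5 is on top; that piece has area ∫[-4,-1] (-(-3*s^3 - 6*s^2 + 33*s + 36)) ds = 297/4.
On [-1, 3], w = -3*s^3 - 6*s^2 + 33*s + 31 is on top; that piece has area ∫[-1,3] (-3*s^3 - 6*s^2 + 33*s + 36) ds = 160.
Total enclosed area = 297/4 + 160 = 937/4.

937/4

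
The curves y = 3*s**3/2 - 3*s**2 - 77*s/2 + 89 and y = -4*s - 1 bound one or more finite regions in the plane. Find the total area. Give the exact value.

Set the curves equal: 3*s**3/2 - 3*s**2 - 77*s/2 + 89 = -4*s - 1, so 3*s**3/2 - 3*s**2 - 69*s/2 + 90 = 0, which factors as 3*(s - 4)*(s - 3)*(s + 5)/2 = 0. The curves meet at s = -5, 3, 4.
On [-5, 3], y = 3*s**3/2 - 3*s**2 - 77*s/2 + 89 is on top; that piece has area ∫[-5,3] (3*s**3/2 - 3*s**2 - 69*s/2 + 90) ds = 640.
On [3, 4], y = -4*s - 1 is on top; that piece has area ∫[3,4] (-(3*s**3/2 - 3*s**2 - 69*s/2 + 90)) ds = 17/8.
Total enclosed area = 640 + 17/8 = 5137/8.

5137/8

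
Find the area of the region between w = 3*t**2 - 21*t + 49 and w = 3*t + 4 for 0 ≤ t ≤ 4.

56

The difference (3*t**2 - 21*t + 49) - (3*t + 4) = 3*t**2 - 24*t + 45 changes sign at t = 3 inside [0, 4], so split the integral there.
∫[0,3] (3*t**2 - 24*t + 45) dt = 54.
∫[3,4] (3*t**2 - 24*t + 45) dt = -2; the area of that piece is 2.
Total area = 54 + 2 = 56.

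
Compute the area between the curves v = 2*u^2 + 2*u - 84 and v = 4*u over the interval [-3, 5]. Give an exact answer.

On [-3, 5], (2*u^2 + 2*u - 84) - (4*u) = 2*u^2 - 2*u - 84 is ≤ 0 throughout, so the area is a single integral of |2*u^2 - 2*u - 84|.
∫[-3,5] (2*u^2 - 2*u - 84) du = -1760/3; the area of that piece is 1760/3.

1760/3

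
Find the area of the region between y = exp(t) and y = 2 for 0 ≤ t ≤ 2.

The difference (exp(t)) - (2) = exp(t) - 2 changes sign at t = log(2) inside [0, 2], so split the integral there.
∫[0,log(2)] (exp(t) - 2) dt = 1 - log(4); the area of that piece is -1 + log(4).
∫[log(2),2] (exp(t) - 2) dt = -6 + 2*log(2) + exp(2).
Total area = (-1 + log(4)) + (-6 + 2*log(2) + exp(2)) = -7 + 4*log(2) + exp(2).

-7 + 4*log(2) + exp(2)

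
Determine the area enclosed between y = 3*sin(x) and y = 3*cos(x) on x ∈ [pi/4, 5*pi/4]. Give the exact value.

On [pi/4, 5*pi/4], (3*sin(x)) - (3*cos(x)) = 3*sin(x) - 3*cos(x) is ≥ 0 throughout, so the area is a single integral of |3*sin(x) - 3*cos(x)|.
∫[pi/4,5*pi/4] (3*sin(x) - 3*cos(x)) dx = 6*sqrt(2).

6*sqrt(2)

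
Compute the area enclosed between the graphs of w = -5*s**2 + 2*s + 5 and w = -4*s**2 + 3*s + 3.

Set the curves equal: -5*s**2 + 2*s + 5 = -4*s**2 + 3*s + 3, so -s**2 - s + 2 = 0, which factors as -(s - 1)*(s + 2) = 0. The curves meet at s = -2, 1.
On [-2, 1], w = -5*s**2 + 2*s + 5 is on top; that piece has area ∫[-2,1] (-s**2 - s + 2) ds = 9/2.

9/2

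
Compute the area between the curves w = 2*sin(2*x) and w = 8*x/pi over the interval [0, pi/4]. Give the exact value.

1 - pi/4

On [0, pi/4], (2*sin(2*x)) - (8*x/pi) = -8*x/pi + 2*sin(2*x) is ≥ 0 throughout, so the area is a single integral of |-8*x/pi + 2*sin(2*x)|.
∫[0,pi/4] (-8*x/pi + 2*sin(2*x)) dx = 1 - pi/4.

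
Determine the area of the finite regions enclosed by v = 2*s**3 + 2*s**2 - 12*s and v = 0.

253/6

Set the curves equal: 2*s**3 + 2*s**2 - 12*s = 0, so 2*s**3 + 2*s**2 - 12*s = 0, which factors as 2*s*(s - 2)*(s + 3) = 0. The curves meet at s = -3, 0, 2.
On [-3, 0], v = 2*s**3 + 2*s**2 - 12*s is on top; that piece has area ∫[-3,0] (2*s**3 + 2*s**2 - 12*s) ds = 63/2.
On [0, 2], v = 0 is on top; that piece has area ∫[0,2] (-(2*s**3 + 2*s**2 - 12*s)) ds = 32/3.
Total enclosed area = 63/2 + 32/3 = 253/6.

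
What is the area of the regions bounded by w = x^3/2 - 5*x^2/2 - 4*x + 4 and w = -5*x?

Set the curves equal: x^3/2 - 5*x^2/2 - 4*x + 4 = -5*x, so x^3/2 - 5*x^2/2 + x + 4 = 0, which factors as (x - 4)*(x - 2)*(x + 1)/2 = 0. The curves meet at x = -1, 2, 4.
On [-1, 2], w = x^3/2 - 5*x^2/2 - 4*x + 4 is on top; that piece has area ∫[-1,2] (x^3/2 - 5*x^2/2 + x + 4) dx = 63/8.
On [2, 4], w = -5*x is on top; that piece has area ∫[2,4] (-(x^3/2 - 5*x^2/2 + x + 4)) dx = 8/3.
Total enclosed area = 63/8 + 8/3 = 253/24.

253/24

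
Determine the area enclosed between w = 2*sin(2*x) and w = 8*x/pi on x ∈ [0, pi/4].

On [0, pi/4], (2*sin(2*x)) - (8*x/pi) = -8*x/pi + 2*sin(2*x) is ≥ 0 throughout, so the area is a single integral of |-8*x/pi + 2*sin(2*x)|.
∫[0,pi/4] (-8*x/pi + 2*sin(2*x)) dx = 1 - pi/4.

1 - pi/4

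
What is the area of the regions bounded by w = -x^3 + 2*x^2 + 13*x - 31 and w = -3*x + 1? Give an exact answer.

Set the curves equal: -x^3 + 2*x^2 + 13*x - 31 = -3*x + 1, so -x^3 + 2*x^2 + 16*x - 32 = 0, which factors as -(x - 4)*(x - 2)*(x + 4) = 0. The curves meet at x = -4, 2, 4.
On [-4, 2], w = -3*x + 1 is on top; that piece has area ∫[-4,2] (-(-x^3 + 2*x^2 + 16*x - 32)) dx = 180.
On [2, 4], w = -x^3 + 2*x^2 + 13*x - 31 is on top; that piece has area ∫[2,4] (-x^3 + 2*x^2 + 16*x - 32) dx = 28/3.
Total enclosed area = 180 + 28/3 = 568/3.

568/3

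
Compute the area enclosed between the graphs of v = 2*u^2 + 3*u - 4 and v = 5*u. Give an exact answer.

Set the curves equal: 2*u^2 + 3*u - 4 = 5*u, so 2*u^2 - 2*u - 4 = 0, which factors as 2*(u - 2)*(u + 1) = 0. The curves meet at u = -1, 2.
On [-1, 2], v = 5*u is on top; that piece has area ∫[-1,2] (-(2*u^2 - 2*u - 4)) du = 9.

9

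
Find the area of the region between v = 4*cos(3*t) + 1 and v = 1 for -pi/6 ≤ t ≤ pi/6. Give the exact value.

On [-pi/6, pi/6], (4*cos(3*t) + 1) - (1) = 4*cos(3*t) is ≥ 0 throughout, so the area is a single integral of |4*cos(3*t)|.
∫[-pi/6,pi/6] (4*cos(3*t)) dt = 8/3.

8/3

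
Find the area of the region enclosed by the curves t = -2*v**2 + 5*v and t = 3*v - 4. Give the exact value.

9

Both boundary curves give t as a function of v, so integrate with respect to v. Setting them equal: -2*v**2 + 2*v + 4 = 0, i.e. -2*(v - 2)*(v + 1) = 0, so they meet at v = -1, 2.
For v in [-1, 2], t = -2*v**2 + 5*v is on the right; area = ∫[-1,2] (-2*v**2 + 2*v + 4) dv = 9.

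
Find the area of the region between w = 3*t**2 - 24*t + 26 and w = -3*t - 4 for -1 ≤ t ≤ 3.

71

The difference (3*t**2 - 24*t + 26) - (-3*t - 4) = 3*t**2 - 21*t + 30 changes sign at t = 2 inside [-1, 3], so split the integral there.
∫[-1,2] (3*t**2 - 21*t + 30) dt = 135/2.
∫[2,3] (3*t**2 - 21*t + 30) dt = -7/2; the area of that piece is 7/2.
Total area = 135/2 + 7/2 = 71.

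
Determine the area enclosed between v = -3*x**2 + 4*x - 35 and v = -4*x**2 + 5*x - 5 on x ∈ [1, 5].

272/3

On [1, 5], (-3*x**2 + 4*x - 35) - (-4*x**2 + 5*x - 5) = x**2 - x - 30 is ≤ 0 throughout, so the area is a single integral of |x**2 - x - 30|.
∫[1,5] (x**2 - x - 30) dx = -272/3; the area of that piece is 272/3.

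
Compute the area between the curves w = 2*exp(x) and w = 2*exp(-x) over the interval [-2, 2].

-8 + 4*exp(-2) + 4*exp(2)

The difference (2*exp(x)) - (2*exp(-x)) = 2*exp(x) - 2*exp(-x) changes sign at x = 0 inside [-2, 2], so split the integral there.
∫[-2,0] (2*exp(x) - 2*exp(-x)) dx = -2*exp(2) - 2*exp(-2) + 4; the area of that piece is -4 + 2*exp(-2) + 2*exp(2).
∫[0,2] (2*exp(x) - 2*exp(-x)) dx = -4 + 2*exp(-2) + 2*exp(2).
Total area = (-4 + 2*exp(-2) + 2*exp(2)) + (-4 + 2*exp(-2) + 2*exp(2)) = -8 + 4*exp(-2) + 4*exp(2).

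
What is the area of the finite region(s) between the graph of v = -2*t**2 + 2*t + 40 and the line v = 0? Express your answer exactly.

243

The curve meets the t-axis where -2*t**2 + 2*t + 40 = 0, i.e. -2*(t - 5)*(t + 4) = 0, at t = -4, 5.
On [-4, 5] the curve lies above the axis; ∫[-4,5] (-2*t**2 + 2*t + 40) dt = 243, giving area 243.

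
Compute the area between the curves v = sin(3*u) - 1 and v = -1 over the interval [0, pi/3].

2/3

On [0, pi/3], (sin(3*u) - 1) - (-1) = sin(3*u) is ≥ 0 throughout, so the area is a single integral of |sin(3*u)|.
∫[0,pi/3] (sin(3*u)) du = 2/3.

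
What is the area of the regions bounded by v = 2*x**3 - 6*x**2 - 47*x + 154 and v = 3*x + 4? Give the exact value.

Set the curves equal: 2*x**3 - 6*x**2 - 47*x + 154 = 3*x + 4, so 2*x**3 - 6*x**2 - 50*x + 150 = 0, which factors as 2*(x - 5)*(x - 3)*(x + 5) = 0. The curves meet at x = -5, 3, 5.
On [-5, 3], v = 2*x**3 - 6*x**2 - 47*x + 154 is on top; that piece has area ∫[-5,3] (2*x**3 - 6*x**2 - 50*x + 150) dx = 1024.
On [3, 5], v = 3*x + 4 is on top; that piece has area ∫[3,5] (-(2*x**3 - 6*x**2 - 50*x + 150)) dx = 24.
Total enclosed area = 1024 + 24 = 1048.

1048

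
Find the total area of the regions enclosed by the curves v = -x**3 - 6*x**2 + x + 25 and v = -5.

407/4

Set the curves equal: -x**3 - 6*x**2 + x + 25 = -5, so -x**3 - 6*x**2 + x + 30 = 0, which factors as -(x - 2)*(x + 3)*(x + 5) = 0. The curves meet at x = -5, -3, 2.
On [-5, -3], v = -5 is on top; that piece has area ∫[-5,-3] (-(-x**3 - 6*x**2 + x + 30)) dx = 8.
On [-3, 2], v = -x**3 - 6*x**2 + x + 25 is on top; that piece has area ∫[-3,2] (-x**3 - 6*x**2 + x + 30) dx = 375/4.
Total enclosed area = 8 + 375/4 = 407/4.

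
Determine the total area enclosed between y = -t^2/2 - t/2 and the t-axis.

The curve meets the t-axis where -t^2/2 - t/2 = 0, i.e. -t*(t + 1)/2 = 0, at t = -1, 0.
On [-1, 0] the curve lies above the axis; ∫[-1,0] (-t^2/2 - t/2) dt = 1/12, giving area 1/12.

1/12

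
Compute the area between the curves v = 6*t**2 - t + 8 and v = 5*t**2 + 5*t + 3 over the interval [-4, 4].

The difference (6*t**2 - t + 8) - (5*t**2 + 5*t + 3) = t**2 - 6*t + 5 changes sign at t = 1 inside [-4, 4], so split the integral there.
∫[-4,1] (t**2 - 6*t + 5) dt = 275/3.
∫[1,4] (t**2 - 6*t + 5) dt = -9; the area of that piece is 9.
Total area = 275/3 + 9 = 302/3.

302/3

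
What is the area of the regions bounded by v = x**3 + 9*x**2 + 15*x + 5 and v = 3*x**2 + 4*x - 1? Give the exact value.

Set the curves equal: x**3 + 9*x**2 + 15*x + 5 = 3*x**2 + 4*x - 1, so x**3 + 6*x**2 + 11*x + 6 = 0, which factors as (x + 1)*(x + 2)*(x + 3) = 0. The curves meet at x = -3, -2, -1.
On [-3, -2], v = x**3 + 9*x**2 + 15*x + 5 is on top; that piece has area ∫[-3,-2] (x**3 + 6*x**2 + 11*x + 6) dx = 1/4.
On [-2, -1], v = 3*x**2 + 4*x - 1 is on top; that piece has area ∫[-2,-1] (-(x**3 + 6*x**2 + 11*x + 6)) dx = 1/4.
Total enclosed area = 1/4 + 1/4 = 1/2.

1/2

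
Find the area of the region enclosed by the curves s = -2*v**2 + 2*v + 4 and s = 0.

Both boundary curves give s as a function of v, so integrate with respect to v. Setting them equal: -2*v**2 + 2*v + 4 = 0, i.e. -2*(v - 2)*(v + 1) = 0, so they meet at v = -1, 2.
For v in [-1, 2], s = -2*v**2 + 2*v + 4 is on the right; area = ∫[-1,2] (-2*v**2 + 2*v + 4) dv = 9.

9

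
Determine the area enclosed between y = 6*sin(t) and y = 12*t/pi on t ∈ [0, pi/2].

6 - 3*pi/2

On [0, pi/2], (6*sin(t)) - (12*t/pi) = -12*t/pi + 6*sin(t) is ≥ 0 throughout, so the area is a single integral of |-12*t/pi + 6*sin(t)|.
∫[0,pi/2] (-12*t/pi + 6*sin(t)) dt = 6 - 3*pi/2.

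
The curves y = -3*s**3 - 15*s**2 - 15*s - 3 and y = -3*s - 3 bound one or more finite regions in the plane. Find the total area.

71/2

Set the curves equal: -3*s**3 - 15*s**2 - 15*s - 3 = -3*s - 3, so -3*s**3 - 15*s**2 - 12*s = 0, which factors as -3*s*(s + 1)*(s + 4) = 0. The curves meet at s = -4, -1, 0.
On [-4, -1], y = -3*s - 3 is on top; that piece has area ∫[-4,-1] (-(-3*s**3 - 15*s**2 - 12*s)) ds = 135/4.
On [-1, 0], y = -3*s**3 - 15*s**2 - 15*s - 3 is on top; that piece has area ∫[-1,0] (-3*s**3 - 15*s**2 - 12*s) ds = 7/4.
Total enclosed area = 135/4 + 7/4 = 71/2.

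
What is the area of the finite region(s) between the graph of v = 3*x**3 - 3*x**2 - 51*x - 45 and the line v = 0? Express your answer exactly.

568

The curve meets the x-axis where 3*x**3 - 3*x**2 - 51*x - 45 = 0, i.e. 3*(x - 5)*(x + 1)*(x + 3) = 0, at x = -3, -1, 5.
On [-3, -1] the curve lies above the axis; ∫[-3,-1] (3*x**3 - 3*x**2 - 51*x - 45) dx = 28, giving area 28.
On [-1, 5] the curve lies below the axis; ∫[-1,5] (3*x**3 - 3*x**2 - 51*x - 45) dx = -540, giving area 540.
Total area = 28 + 540 = 568.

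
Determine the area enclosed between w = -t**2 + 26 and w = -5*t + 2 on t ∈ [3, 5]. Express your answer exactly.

166/3

On [3, 5], (-t**2 + 26) - (-5*t + 2) = -t**2 + 5*t + 24 is ≥ 0 throughout, so the area is a single integral of |-t**2 + 5*t + 24|.
∫[3,5] (-t**2 + 5*t + 24) dt = 166/3.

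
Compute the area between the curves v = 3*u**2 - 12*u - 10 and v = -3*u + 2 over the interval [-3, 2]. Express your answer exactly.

The difference (3*u**2 - 12*u - 10) - (-3*u + 2) = 3*u**2 - 9*u - 12 changes sign at u = -1 inside [-3, 2], so split the integral there.
∫[-3,-1] (3*u**2 - 9*u - 12) du = 38.
∫[-1,2] (3*u**2 - 9*u - 12) du = -81/2; the area of that piece is 81/2.
Total area = 38 + 81/2 = 157/2.

157/2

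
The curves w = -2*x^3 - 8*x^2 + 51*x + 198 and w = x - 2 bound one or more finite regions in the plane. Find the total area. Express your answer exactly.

4019/3

Set the curves equal: -2*x^3 - 8*x^2 + 51*x + 198 = x - 2, so -2*x^3 - 8*x^2 + 50*x + 200 = 0, which factors as -2*(x - 5)*(x + 4)*(x + 5) = 0. The curves meet at x = -5, -4, 5.
On [-5, -4], w = x - 2 is on top; that piece has area ∫[-5,-4] (-(-2*x^3 - 8*x^2 + 50*x + 200)) dx = 19/6.
On [-4, 5], w = -2*x^3 - 8*x^2 + 51*x + 198 is on top; that piece has area ∫[-4,5] (-2*x^3 - 8*x^2 + 50*x + 200) dx = 2673/2.
Total enclosed area = 19/6 + 2673/2 = 4019/3.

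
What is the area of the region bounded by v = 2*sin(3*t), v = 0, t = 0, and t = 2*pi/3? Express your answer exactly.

The difference (2*sin(3*t)) - (0) = 2*sin(3*t) changes sign at t = pi/3 inside [0, 2*pi/3], so split the integral there.
∫[0,pi/3] (2*sin(3*t)) dt = 4/3.
∫[pi/3,2*pi/3] (2*sin(3*t)) dt = -4/3; the area of that piece is 4/3.
Total area = 4/3 + 4/3 = 8/3.

8/3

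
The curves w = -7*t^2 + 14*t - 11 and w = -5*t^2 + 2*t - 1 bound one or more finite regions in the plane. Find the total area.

Set the curves equal: -7*t^2 + 14*t - 11 = -5*t^2 + 2*t - 1, so -2*t^2 + 12*t - 10 = 0, which factors as -2*(t - 5)*(t - 1) = 0. The curves meet at t = 1, 5.
On [1, 5], w = -7*t^2 + 14*t - 11 is on top; that piece has area ∫[1,5] (-2*t^2 + 12*t - 10) dt = 64/3.

64/3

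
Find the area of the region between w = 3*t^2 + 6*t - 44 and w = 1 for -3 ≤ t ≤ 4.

229

The difference (3*t^2 + 6*t - 44) - (1) = 3*t^2 + 6*t - 45 changes sign at t = 3 inside [-3, 4], so split the integral there.
∫[-3,3] (3*t^2 + 6*t - 45) dt = -216; the area of that piece is 216.
∫[3,4] (3*t^2 + 6*t - 45) dt = 13.
Total area = 216 + 13 = 229.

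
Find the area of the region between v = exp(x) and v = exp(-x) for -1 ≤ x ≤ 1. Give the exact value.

-4 + 2*exp(-1) + 2*exp(1)

The difference (exp(x)) - (exp(-x)) = exp(x) - exp(-x) changes sign at x = 0 inside [-1, 1], so split the integral there.
∫[-1,0] (exp(x) - exp(-x)) dx = -exp(1) - exp(-1) + 2; the area of that piece is -2 + exp(-1) + exp(1).
∫[0,1] (exp(x) - exp(-x)) dx = -2 + exp(-1) + exp(1).
Total area = (-2 + exp(-1) + exp(1)) + (-2 + exp(-1) + exp(1)) = -4 + 2*exp(-1) + 2*exp(1).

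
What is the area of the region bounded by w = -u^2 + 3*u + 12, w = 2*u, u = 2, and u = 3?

49/6

On [2, 3], (-u^2 + 3*u + 12) - (2*u) = -u^2 + u + 12 is ≥ 0 throughout, so the area is a single integral of |-u^2 + u + 12|.
∫[2,3] (-u^2 + u + 12) du = 49/6.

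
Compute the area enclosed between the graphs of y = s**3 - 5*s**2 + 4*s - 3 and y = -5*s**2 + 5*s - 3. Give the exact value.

1/2

Set the curves equal: s**3 - 5*s**2 + 4*s - 3 = -5*s**2 + 5*s - 3, so s**3 - s = 0, which factors as s*(s - 1)*(s + 1) = 0. The curves meet at s = -1, 0, 1.
On [-1, 0], y = s**3 - 5*s**2 + 4*s - 3 is on top; that piece has area ∫[-1,0] (s**3 - s) ds = 1/4.
On [0, 1], y = -5*s**2 + 5*s - 3 is on top; that piece has area ∫[0,1] (-(s**3 - s)) ds = 1/4.
Total enclosed area = 1/4 + 1/4 = 1/2.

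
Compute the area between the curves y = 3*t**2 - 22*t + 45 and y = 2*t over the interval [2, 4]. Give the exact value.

6

The difference (3*t**2 - 22*t + 45) - (2*t) = 3*t**2 - 24*t + 45 changes sign at t = 3 inside [2, 4], so split the integral there.
∫[2,3] (3*t**2 - 24*t + 45) dt = 4.
∫[3,4] (3*t**2 - 24*t + 45) dt = -2; the area of that piece is 2.
Total area = 4 + 2 = 6.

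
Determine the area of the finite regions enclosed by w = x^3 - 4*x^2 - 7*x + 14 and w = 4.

Set the curves equal: x^3 - 4*x^2 - 7*x + 14 = 4, so x^3 - 4*x^2 - 7*x + 10 = 0, which factors as (x - 5)*(x - 1)*(x + 2) = 0. The curves meet at x = -2, 1, 5.
On [-2, 1], w = x^3 - 4*x^2 - 7*x + 14 is on top; that piece has area ∫[-2,1] (x^3 - 4*x^2 - 7*x + 10) dx = 99/4.
On [1, 5], w = 4 is on top; that piece has area ∫[1,5] (-(x^3 - 4*x^2 - 7*x + 10)) dx = 160/3.
Total enclosed area = 99/4 + 160/3 = 937/12.

937/12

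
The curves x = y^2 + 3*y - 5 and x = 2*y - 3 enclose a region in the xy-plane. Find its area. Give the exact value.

Both boundary curves give x as a function of y, so integrate with respect to y. Setting them equal: y^2 + y - 2 = 0, i.e. (y - 1)*(y + 2) = 0, so they meet at y = -2, 1.
For y in [-2, 1], x = y^2 + 3*y - 5 is on the left; area = ∫[-2,1] (-(y^2 + y - 2)) dy = 9/2.

9/2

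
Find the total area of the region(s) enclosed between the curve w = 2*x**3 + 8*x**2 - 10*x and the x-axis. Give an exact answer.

443/3

The curve meets the x-axis where 2*x**3 + 8*x**2 - 10*x = 0, i.e. 2*x*(x - 1)*(x + 5) = 0, at x = -5, 0, 1.
On [-5, 0] the curve lies above the axis; ∫[-5,0] (2*x**3 + 8*x**2 - 10*x) dx = 875/6, giving area 875/6.
On [0, 1] the curve lies below the axis; ∫[0,1] (2*x**3 + 8*x**2 - 10*x) dx = -11/6, giving area 11/6.
Total area = 875/6 + 11/6 = 443/3.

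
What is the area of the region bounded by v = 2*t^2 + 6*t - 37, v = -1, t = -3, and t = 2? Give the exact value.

On [-3, 2], (2*t^2 + 6*t - 37) - (-1) = 2*t^2 + 6*t - 36 is ≤ 0 throughout, so the area is a single integral of |2*t^2 + 6*t - 36|.
∫[-3,2] (2*t^2 + 6*t - 36) dt = -515/3; the area of that piece is 515/3.

515/3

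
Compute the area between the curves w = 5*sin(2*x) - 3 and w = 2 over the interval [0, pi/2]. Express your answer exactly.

-5 + 5*pi/2

On [0, pi/2], (5*sin(2*x) - 3) - (2) = 5*sin(2*x) - 5 is ≤ 0 throughout, so the area is a single integral of |5*sin(2*x) - 5|.
∫[0,pi/2] (5*sin(2*x) - 5) dx = 5 - 5*pi/2; the area of that piece is -5 + 5*pi/2.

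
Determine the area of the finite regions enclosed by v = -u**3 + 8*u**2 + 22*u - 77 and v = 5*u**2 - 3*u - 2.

524

Set the curves equal: -u**3 + 8*u**2 + 22*u - 77 = 5*u**2 - 3*u - 2, so -u**3 + 3*u**2 + 25*u - 75 = 0, which factors as -(u - 5)*(u - 3)*(u + 5) = 0. The curves meet at u = -5, 3, 5.
On [-5, 3], v = 5*u**2 - 3*u - 2 is on top; that piece has area ∫[-5,3] (-(-u**3 + 3*u**2 + 25*u - 75)) du = 512.
On [3, 5], v = -u**3 + 8*u**2 + 22*u - 77 is on top; that piece has area ∫[3,5] (-u**3 + 3*u**2 + 25*u - 75) du = 12.
Total enclosed area = 512 + 12 = 524.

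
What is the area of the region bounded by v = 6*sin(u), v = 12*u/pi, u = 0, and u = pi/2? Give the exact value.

6 - 3*pi/2

On [0, pi/2], (6*sin(u)) - (12*u/pi) = -12*u/pi + 6*sin(u) is ≥ 0 throughout, so the area is a single integral of |-12*u/pi + 6*sin(u)|.
∫[0,pi/2] (-12*u/pi + 6*sin(u)) du = 6 - 3*pi/2.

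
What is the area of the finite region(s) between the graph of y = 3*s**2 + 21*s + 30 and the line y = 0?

The curve meets the s-axis where 3*s**2 + 21*s + 30 = 0, i.e. 3*(s + 2)*(s + 5) = 0, at s = -5, -2.
On [-5, -2] the curve lies below the axis; ∫[-5,-2] (3*s**2 + 21*s + 30) ds = -27/2, giving area 27/2.

27/2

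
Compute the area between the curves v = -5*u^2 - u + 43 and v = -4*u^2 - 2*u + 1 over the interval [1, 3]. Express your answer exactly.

On [1, 3], (-5*u^2 - u + 43) - (-4*u^2 - 2*u + 1) = -u^2 + u + 42 is ≥ 0 throughout, so the area is a single integral of |-u^2 + u + 42|.
∫[1,3] (-u^2 + u + 42) du = 238/3.

238/3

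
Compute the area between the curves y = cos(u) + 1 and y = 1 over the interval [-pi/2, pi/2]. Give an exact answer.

On [-pi/2, pi/2], (cos(u) + 1) - (1) = cos(u) is ≥ 0 throughout, so the area is a single integral of |cos(u)|.
∫[-pi/2,pi/2] (cos(u)) du = 2.

2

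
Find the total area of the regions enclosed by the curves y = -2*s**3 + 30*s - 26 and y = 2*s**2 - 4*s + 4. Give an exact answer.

Set the curves equal: -2*s**3 + 30*s - 26 = 2*s**2 - 4*s + 4, so -2*s**3 - 2*s**2 + 34*s - 30 = 0, which factors as -2*(s - 3)*(s - 1)*(s + 5) = 0. The curves meet at s = -5, 1, 3.
On [-5, 1], y = 2*s**2 - 4*s + 4 is on top; that piece has area ∫[-5,1] (-(-2*s**3 - 2*s**2 + 34*s - 30)) ds = 360.
On [1, 3], y = -2*s**3 + 30*s - 26 is on top; that piece has area ∫[1,3] (-2*s**3 - 2*s**2 + 34*s - 30) ds = 56/3.
Total enclosed area = 360 + 56/3 = 1136/3.

1136/3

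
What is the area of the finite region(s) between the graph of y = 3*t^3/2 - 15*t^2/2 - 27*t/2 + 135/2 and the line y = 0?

284

The curve meets the t-axis where 3*t^3/2 - 15*t^2/2 - 27*t/2 + 135/2 = 0, i.e. 3*(t - 5)*(t - 3)*(t + 3)/2 = 0, at t = -3, 3, 5.
On [-3, 3] the curve lies above the axis; ∫[-3,3] (3*t^3/2 - 15*t^2/2 - 27*t/2 + 135/2) dt = 270, giving area 270.
On [3, 5] the curve lies below the axis; ∫[3,5] (3*t^3/2 - 15*t^2/2 - 27*t/2 + 135/2) dt = -14, giving area 14.
Total area = 270 + 14 = 284.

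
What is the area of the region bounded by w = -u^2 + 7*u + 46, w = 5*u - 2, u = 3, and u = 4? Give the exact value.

On [3, 4], (-u^2 + 7*u + 46) - (5*u - 2) = -u^2 + 2*u + 48 is ≥ 0 throughout, so the area is a single integral of |-u^2 + 2*u + 48|.
∫[3,4] (-u^2 + 2*u + 48) du = 128/3.

128/3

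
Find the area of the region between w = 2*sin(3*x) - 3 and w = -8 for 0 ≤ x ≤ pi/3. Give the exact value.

4/3 + 5*pi/3

On [0, pi/3], (2*sin(3*x) - 3) - (-8) = 2*sin(3*x) + 5 is ≥ 0 throughout, so the area is a single integral of |2*sin(3*x) + 5|.
∫[0,pi/3] (2*sin(3*x) + 5) dx = 4/3 + 5*pi/3.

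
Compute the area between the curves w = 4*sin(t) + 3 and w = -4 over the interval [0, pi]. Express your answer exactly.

On [0, pi], (4*sin(t) + 3) - (-4) = 4*sin(t) + 7 is ≥ 0 throughout, so the area is a single integral of |4*sin(t) + 7|.
∫[0,pi] (4*sin(t) + 7) dt = 8 + 7*pi.

8 + 7*pi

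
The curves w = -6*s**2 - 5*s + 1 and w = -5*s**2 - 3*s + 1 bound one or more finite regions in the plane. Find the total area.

Set the curves equal: -6*s**2 - 5*s + 1 = -5*s**2 - 3*s + 1, so -s**2 - 2*s = 0, which factors as -s*(s + 2) = 0. The curves meet at s = -2, 0.
On [-2, 0], w = -6*s**2 - 5*s + 1 is on top; that piece has area ∫[-2,0] (-s**2 - 2*s) ds = 4/3.

4/3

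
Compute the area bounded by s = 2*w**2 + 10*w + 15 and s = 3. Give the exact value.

1/3

Both boundary curves give s as a function of w, so integrate with respect to w. Setting them equal: 2*w**2 + 10*w + 12 = 0, i.e. 2*(w + 2)*(w + 3) = 0, so they meet at w = -3, -2.
For w in [-3, -2], s = 2*w**2 + 10*w + 15 is on the left; area = ∫[-3,-2] (-(2*w**2 + 10*w + 12)) dw = 1/3.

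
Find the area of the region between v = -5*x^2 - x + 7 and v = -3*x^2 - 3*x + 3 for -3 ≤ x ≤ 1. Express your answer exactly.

The difference (-5*x^2 - x + 7) - (-3*x^2 - 3*x + 3) = -2*x^2 + 2*x + 4 changes sign at x = -1 inside [-3, 1], so split the integral there.
∫[-3,-1] (-2*x^2 + 2*x + 4) dx = -52/3; the area of that piece is 52/3.
∫[-1,1] (-2*x^2 + 2*x + 4) dx = 20/3.
Total area = 52/3 + 20/3 = 24.

24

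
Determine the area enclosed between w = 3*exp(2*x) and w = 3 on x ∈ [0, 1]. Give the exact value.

On [0, 1], (3*exp(2*x)) - (3) = 3*exp(2*x) - 3 is ≥ 0 throughout, so the area is a single integral of |3*exp(2*x) - 3|.
∫[0,1] (3*exp(2*x) - 3) dx = -9/2 + 3*exp(2)/2.

-9/2 + 3*exp(2)/2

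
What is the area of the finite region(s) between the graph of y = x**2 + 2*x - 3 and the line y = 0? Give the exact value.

The curve meets the x-axis where x**2 + 2*x - 3 = 0, i.e. (x - 1)*(x + 3) = 0, at x = -3, 1.
On [-3, 1] the curve lies below the axis; ∫[-3,1] (x**2 + 2*x - 3) dx = -32/3, giving area 32/3.

32/3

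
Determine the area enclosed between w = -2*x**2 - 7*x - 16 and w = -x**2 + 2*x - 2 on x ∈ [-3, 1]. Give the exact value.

101/3

The difference (-2*x**2 - 7*x - 16) - (-x**2 + 2*x - 2) = -x**2 - 9*x - 14 changes sign at x = -2 inside [-3, 1], so split the integral there.
∫[-3,-2] (-x**2 - 9*x - 14) dx = 13/6.
∫[-2,1] (-x**2 - 9*x - 14) dx = -63/2; the area of that piece is 63/2.
Total area = 13/6 + 63/2 = 101/3.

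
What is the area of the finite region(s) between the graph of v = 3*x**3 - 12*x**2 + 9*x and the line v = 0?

The curve meets the x-axis where 3*x**3 - 12*x**2 + 9*x = 0, i.e. 3*x*(x - 3)*(x - 1) = 0, at x = 0, 1, 3.
On [0, 1] the curve lies above the axis; ∫[0,1] (3*x**3 - 12*x**2 + 9*x) dx = 5/4, giving area 5/4.
On [1, 3] the curve lies below the axis; ∫[1,3] (3*x**3 - 12*x**2 + 9*x) dx = -8, giving area 8.
Total area = 5/4 + 8 = 37/4.

37/4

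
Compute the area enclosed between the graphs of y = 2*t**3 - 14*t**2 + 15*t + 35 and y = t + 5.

296/3

Set the curves equal: 2*t**3 - 14*t**2 + 15*t + 35 = t + 5, so 2*t**3 - 14*t**2 + 14*t + 30 = 0, which factors as 2*(t - 5)*(t - 3)*(t + 1) = 0. The curves meet at t = -1, 3, 5.
On [-1, 3], y = 2*t**3 - 14*t**2 + 15*t + 35 is on top; that piece has area ∫[-1,3] (2*t**3 - 14*t**2 + 14*t + 30) dt = 256/3.
On [3, 5], y = t + 5 is on top; that piece has area ∫[3,5] (-(2*t**3 - 14*t**2 + 14*t + 30)) dt = 40/3.
Total enclosed area = 256/3 + 40/3 = 296/3.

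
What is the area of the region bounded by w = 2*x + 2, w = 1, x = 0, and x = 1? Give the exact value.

2

On [0, 1], (2*x + 2) - (1) = 2*x + 1 is ≥ 0 throughout, so the area is a single integral of |2*x + 1|.
∫[0,1] (2*x + 1) dx = 2.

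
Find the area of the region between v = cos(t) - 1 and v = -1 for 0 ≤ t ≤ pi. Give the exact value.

2

The difference (cos(t) - 1) - (-1) = cos(t) changes sign at t = pi/2 inside [0, pi], so split the integral there.
∫[0,pi/2] (cos(t)) dt = 1.
∫[pi/2,pi] (cos(t)) dt = -1; the area of that piece is 1.
Total area = 1 + 1 = 2.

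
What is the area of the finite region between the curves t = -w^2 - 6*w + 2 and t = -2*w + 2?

32/3

Both boundary curves give t as a function of w, so integrate with respect to w. Setting them equal: -w^2 - 4*w = 0, i.e. -w*(w + 4) = 0, so they meet at w = -4, 0.
For w in [-4, 0], t = -w^2 - 6*w + 2 is on the right; area = ∫[-4,0] (-w^2 - 4*w) dw = 32/3.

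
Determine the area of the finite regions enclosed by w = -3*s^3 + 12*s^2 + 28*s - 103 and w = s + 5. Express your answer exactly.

Set the curves equal: -3*s^3 + 12*s^2 + 28*s - 103 = s + 5, so -3*s^3 + 12*s^2 + 27*s - 108 = 0, which factors as -3*(s - 4)*(s - 3)*(s + 3) = 0. The curves meet at s = -3, 3, 4.
On [-3, 3], w = s + 5 is on top; that piece has area ∫[-3,3] (-(-3*s^3 + 12*s^2 + 27*s - 108)) ds = 432.
On [3, 4], w = -3*s^3 + 12*s^2 + 28*s - 103 is on top; that piece has area ∫[3,4] (-3*s^3 + 12*s^2 + 27*s - 108) ds = 13/4.
Total enclosed area = 432 + 13/4 = 1741/4.

1741/4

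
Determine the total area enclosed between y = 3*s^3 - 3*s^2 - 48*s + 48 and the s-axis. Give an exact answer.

The curve meets the s-axis where 3*s^3 - 3*s^2 - 48*s + 48 = 0, i.e. 3*(s - 4)*(s - 1)*(s + 4) = 0, at s = -4, 1, 4.
On [-4, 1] the curve lies above the axis; ∫[-4,1] (3*s^3 - 3*s^2 - 48*s + 48) ds = 1375/4, giving area 1375/4.
On [1, 4] the curve lies below the axis; ∫[1,4] (3*s^3 - 3*s^2 - 48*s + 48) ds = -351/4, giving area 351/4.
Total area = 1375/4 + 351/4 = 863/2.

863/2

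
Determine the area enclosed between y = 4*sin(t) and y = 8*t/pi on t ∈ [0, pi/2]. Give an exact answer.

4 - pi

On [0, pi/2], (4*sin(t)) - (8*t/pi) = -8*t/pi + 4*sin(t) is ≥ 0 throughout, so the area is a single integral of |-8*t/pi + 4*sin(t)|.
∫[0,pi/2] (-8*t/pi + 4*sin(t)) dt = 4 - pi.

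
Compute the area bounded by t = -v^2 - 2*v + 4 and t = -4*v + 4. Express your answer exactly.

4/3

Both boundary curves give t as a function of v, so integrate with respect to v. Setting them equal: -v^2 + 2*v = 0, i.e. -v*(v - 2) = 0, so they meet at v = 0, 2.
For v in [0, 2], t = -v^2 - 2*v + 4 is on the right; area = ∫[0,2] (-v^2 + 2*v) dv = 4/3.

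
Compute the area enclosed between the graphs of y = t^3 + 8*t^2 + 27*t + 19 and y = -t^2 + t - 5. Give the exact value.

Set the curves equal: t^3 + 8*t^2 + 27*t + 19 = -t^2 + t - 5, so t^3 + 9*t^2 + 26*t + 24 = 0, which factors as (t + 2)*(t + 3)*(t + 4) = 0. The curves meet at t = -4, -3, -2.
On [-4, -3], y = t^3 + 8*t^2 + 27*t + 19 is on top; that piece has area ∫[-4,-3] (t^3 + 9*t^2 + 26*t + 24) dt = 1/4.
On [-3, -2], y = -t^2 + t - 5 is on top; that piece has area ∫[-3,-2] (-(t^3 + 9*t^2 + 26*t + 24)) dt = 1/4.
Total enclosed area = 1/4 + 1/4 = 1/2.

1/2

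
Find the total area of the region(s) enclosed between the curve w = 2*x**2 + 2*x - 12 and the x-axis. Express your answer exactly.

The curve meets the x-axis where 2*x**2 + 2*x - 12 = 0, i.e. 2*(x - 2)*(x + 3) = 0, at x = -3, 2.
On [-3, 2] the curve lies below the axis; ∫[-3,2] (2*x**2 + 2*x - 12) dx = -125/3, giving area 125/3.

125/3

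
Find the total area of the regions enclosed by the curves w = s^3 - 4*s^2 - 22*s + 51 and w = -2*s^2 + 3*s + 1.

2459/6

Set the curves equal: s^3 - 4*s^2 - 22*s + 51 = -2*s^2 + 3*s + 1, so s^3 - 2*s^2 - 25*s + 50 = 0, which factors as (s - 5)*(s - 2)*(s + 5) = 0. The curves meet at s = -5, 2, 5.
On [-5, 2], w = s^3 - 4*s^2 - 22*s + 51 is on top; that piece has area ∫[-5,2] (s^3 - 2*s^2 - 25*s + 50) ds = 4459/12.
On [2, 5], w = -2*s^2 + 3*s + 1 is on top; that piece has area ∫[2,5] (-(s^3 - 2*s^2 - 25*s + 50)) ds = 153/4.
Total enclosed area = 4459/12 + 153/4 = 2459/6.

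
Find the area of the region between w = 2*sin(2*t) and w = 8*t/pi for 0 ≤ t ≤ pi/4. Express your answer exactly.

1 - pi/4

On [0, pi/4], (2*sin(2*t)) - (8*t/pi) = -8*t/pi + 2*sin(2*t) is ≥ 0 throughout, so the area is a single integral of |-8*t/pi + 2*sin(2*t)|.
∫[0,pi/4] (-8*t/pi + 2*sin(2*t)) dt = 1 - pi/4.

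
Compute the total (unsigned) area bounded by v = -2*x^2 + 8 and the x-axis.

The curve meets the x-axis where -2*x^2 + 8 = 0, i.e. -2*(x - 2)*(x + 2) = 0, at x = -2, 2.
On [-2, 2] the curve lies above the axis; ∫[-2,2] (-2*x^2 + 8) dx = 64/3, giving area 64/3.

64/3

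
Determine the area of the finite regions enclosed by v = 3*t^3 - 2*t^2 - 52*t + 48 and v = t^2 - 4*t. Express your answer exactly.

Set the curves equal: 3*t^3 - 2*t^2 - 52*t + 48 = t^2 - 4*t, so 3*t^3 - 3*t^2 - 48*t + 48 = 0, which factors as 3*(t - 4)*(t - 1)*(t + 4) = 0. The curves meet at t = -4, 1, 4.
On [-4, 1], v = 3*t^3 - 2*t^2 - 52*t + 48 is on top; that piece has area ∫[-4,1] (3*t^3 - 3*t^2 - 48*t + 48) dt = 1375/4.
On [1, 4], v = t^2 - 4*t is on top; that piece has area ∫[1,4] (-(3*t^3 - 3*t^2 - 48*t + 48)) dt = 351/4.
Total enclosed area = 1375/4 + 351/4 = 863/2.

863/2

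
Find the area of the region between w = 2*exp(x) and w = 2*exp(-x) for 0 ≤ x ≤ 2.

On [0, 2], (2*exp(x)) - (2*exp(-x)) = 2*exp(x) - 2*exp(-x) is ≥ 0 throughout, so the area is a single integral of |2*exp(x) - 2*exp(-x)|.
∫[0,2] (2*exp(x) - 2*exp(-x)) dx = -4 + 2*exp(-2) + 2*exp(2).

-4 + 2*exp(-2) + 2*exp(2)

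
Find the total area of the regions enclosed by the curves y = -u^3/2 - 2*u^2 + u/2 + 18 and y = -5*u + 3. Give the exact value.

863/12

Set the curves equal: -u^3/2 - 2*u^2 + u/2 + 18 = -5*u + 3, so -u^3/2 - 2*u^2 + 11*u/2 + 15 = 0, which factors as -(u - 3)*(u + 2)*(u + 5)/2 = 0. The curves meet at u = -5, -2, 3.
On [-5, -2], y = -5*u + 3 is on top; that piece has area ∫[-5,-2] (-(-u^3/2 - 2*u^2 + 11*u/2 + 15)) du = 117/8.
On [-2, 3], y = -u^3/2 - 2*u^2 + u/2 + 18 is on top; that piece has area ∫[-2,3] (-u^3/2 - 2*u^2 + 11*u/2 + 15) du = 1375/24.
Total enclosed area = 117/8 + 1375/24 = 863/12.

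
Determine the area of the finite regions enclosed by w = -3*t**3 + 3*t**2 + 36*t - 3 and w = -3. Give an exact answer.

937/4

Set the curves equal: -3*t**3 + 3*t**2 + 36*t - 3 = -3, so -3*t**3 + 3*t**2 + 36*t = 0, which factors as -3*t*(t - 4)*(t + 3) = 0. The curves meet at t = -3, 0, 4.
On [-3, 0], w = -3 is on top; that piece has area ∫[-3,0] (-(-3*t**3 + 3*t**2 + 36*t)) dt = 297/4.
On [0, 4], w = -3*t**3 + 3*t**2 + 36*t - 3 is on top; that piece has area ∫[0,4] (-3*t**3 + 3*t**2 + 36*t) dt = 160.
Total enclosed area = 297/4 + 160 = 937/4.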